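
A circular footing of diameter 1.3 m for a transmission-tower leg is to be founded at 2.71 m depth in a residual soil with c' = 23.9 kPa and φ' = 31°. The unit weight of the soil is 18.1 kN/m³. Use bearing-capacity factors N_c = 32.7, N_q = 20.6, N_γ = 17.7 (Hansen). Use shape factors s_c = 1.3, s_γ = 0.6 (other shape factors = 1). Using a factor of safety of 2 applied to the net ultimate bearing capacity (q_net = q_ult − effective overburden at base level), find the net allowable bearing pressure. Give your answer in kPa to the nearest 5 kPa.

Overburden at base level: q = 18.1 × 2.71 = 49.051 kPa.
Cohesion term c·N_c·s_c = 23.9 × 32.7 × 1.3 = 1016 kPa; surcharge term q·N_q = 49.051 × 20.6 = 1010.5 kPa; self-weight term 0.5·γ·B·N_γ·s_γ = 0.5 × 18.1 × 1.3 × 17.7 × 0.6 = 124.94 kPa.
q_ult = 1016 + 1010.5 + 124.94 = 2151.4 kPa.
Net ultimate: q_net = 2151.4 − 49.051 = 2102.3 kPa.
q_all(net) = 2102.3 / 2 = 1051.2 kPa.

q_all(net) ≈ 1050 kPa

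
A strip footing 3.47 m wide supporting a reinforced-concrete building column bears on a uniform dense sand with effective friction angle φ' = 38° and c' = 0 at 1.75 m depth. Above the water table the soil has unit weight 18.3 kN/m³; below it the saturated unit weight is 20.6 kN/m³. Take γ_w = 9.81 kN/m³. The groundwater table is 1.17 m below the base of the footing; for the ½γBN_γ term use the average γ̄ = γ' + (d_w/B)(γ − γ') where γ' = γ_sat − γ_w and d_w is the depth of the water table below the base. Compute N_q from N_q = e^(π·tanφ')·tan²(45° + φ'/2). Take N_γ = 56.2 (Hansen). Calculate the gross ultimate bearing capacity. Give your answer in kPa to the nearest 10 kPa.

q_ult ≈ 2870 kPa

tan38° = 0.7813, so N_q = e^(π×0.7813)·tan²(64°) = 11.64 × 4.204 = 48.93.
Overburden at base level: q = 18.3 × 1.75 = 32.025 kPa.
The water table is 1.17 m below the base (< B = 3.47 m), so the ½γBN_γ term uses γ̄ = γ' + (d_w/B)(γ − γ') = 10.79 + (1.17/3.47)(18.3 − 10.79) = 13.322 kN/m³.
Surcharge term q·N_q = 32.025 × 48.933 = 1567.1 kPa; self-weight term 0.5·γ·B·N_γ = 0.5 × 13.322 × 3.47 × 56.2 = 1299 kPa.
q_ult = 1567.1 + 1299 = 2866.1 kPa.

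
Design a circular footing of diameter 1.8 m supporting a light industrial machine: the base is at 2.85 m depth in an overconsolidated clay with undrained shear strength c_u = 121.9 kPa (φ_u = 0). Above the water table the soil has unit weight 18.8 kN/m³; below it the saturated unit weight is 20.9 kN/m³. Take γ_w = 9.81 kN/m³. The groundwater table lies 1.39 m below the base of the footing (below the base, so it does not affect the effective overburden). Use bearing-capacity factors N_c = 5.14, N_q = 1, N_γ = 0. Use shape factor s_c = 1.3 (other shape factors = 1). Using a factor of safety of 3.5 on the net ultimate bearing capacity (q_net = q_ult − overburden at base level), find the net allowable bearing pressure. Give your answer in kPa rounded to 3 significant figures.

Overburden at base level: q = 18.8 × 2.85 = 53.58 kPa.
Cohesion term c·N_c·s_c = 121.9 × 5.14 × 1.3 = 814.54 kPa; surcharge term q·N_q = 53.58 × 1 = 53.58 kPa.
q_ult = 814.54 + 53.58 = 868.12 kPa.
q_net = 868.12 − 53.58 = 814.54 kPa.
q_all(net) = 814.54 / 3.5 = 232.72 kPa.

q_all(net) ≈ 233 kPa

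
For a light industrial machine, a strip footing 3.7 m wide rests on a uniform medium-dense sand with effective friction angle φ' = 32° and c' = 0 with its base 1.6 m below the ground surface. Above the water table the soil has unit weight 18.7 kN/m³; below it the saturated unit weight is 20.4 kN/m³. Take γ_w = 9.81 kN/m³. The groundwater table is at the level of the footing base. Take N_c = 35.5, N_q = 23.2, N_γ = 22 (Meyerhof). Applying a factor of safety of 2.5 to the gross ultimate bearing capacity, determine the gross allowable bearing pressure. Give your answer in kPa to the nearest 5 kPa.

q_all ≈ 450 kPa

q = γ·D_f = 18.7 × 1.6 = 29.92 kPa.
For the ½γBN_γ term take γ' = 20.4 − 9.81 = 10.59 kN/m³ (soil below base is submerged).
q·N_q = 29.92 × 23.2 = 694.14 kPa
0.5·γ·B·N_γ = 0.5 × 10.59 × 3.7 × 22 = 431.01 kPa
q_ult = 694.14 + 431.01 = 1125.2 kPa.
q_all = q_ult / FS = 1125.2 / 2.5 = 450.06 kPa.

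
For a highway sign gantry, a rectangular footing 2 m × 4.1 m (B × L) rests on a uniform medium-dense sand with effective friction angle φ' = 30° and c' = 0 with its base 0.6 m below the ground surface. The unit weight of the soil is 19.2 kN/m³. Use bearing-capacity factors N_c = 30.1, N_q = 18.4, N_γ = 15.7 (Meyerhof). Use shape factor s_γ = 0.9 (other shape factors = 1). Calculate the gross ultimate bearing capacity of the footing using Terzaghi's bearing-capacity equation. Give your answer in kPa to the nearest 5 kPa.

q_ult ≈ 485 kPa

q = γ·D_f = 19.2 × 0.6 = 11.52 kPa.
q·N_q = 11.52 × 18.4 = 211.97 kPa
0.5·γ·B·N_γ·s_γ = 0.5 × 19.2 × 2 × 15.7 × 0.9 = 271.3 kPa
q_ult = 211.97 + 271.3 = 483.26 kPa.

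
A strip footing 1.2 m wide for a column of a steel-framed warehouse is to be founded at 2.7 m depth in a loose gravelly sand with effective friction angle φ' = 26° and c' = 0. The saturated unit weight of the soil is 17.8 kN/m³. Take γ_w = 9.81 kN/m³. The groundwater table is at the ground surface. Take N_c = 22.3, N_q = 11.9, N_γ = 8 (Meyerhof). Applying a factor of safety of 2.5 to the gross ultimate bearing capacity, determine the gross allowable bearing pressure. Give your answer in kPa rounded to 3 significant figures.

Water table at ground surface, so effective unit weight γ' = 17.8 − 9.81 = 7.99 kN/m³ is used throughout; overburden q = 7.99 × 2.7 = 21.573 kPa; the same γ' applies in the ½γBN_γ term.
Surcharge term q·N_q = 21.573 × 11.9 = 256.72 kPa; self-weight term 0.5·γ·B·N_γ = 0.5 × 7.99 × 1.2 × 8 = 38.352 kPa.
q_ult = 256.72 + 38.352 = 295.07 kPa.
q_all = q_ult / FS = 295.07 / 2.5 = 118.03 kPa.

q_all ≈ 118 kPa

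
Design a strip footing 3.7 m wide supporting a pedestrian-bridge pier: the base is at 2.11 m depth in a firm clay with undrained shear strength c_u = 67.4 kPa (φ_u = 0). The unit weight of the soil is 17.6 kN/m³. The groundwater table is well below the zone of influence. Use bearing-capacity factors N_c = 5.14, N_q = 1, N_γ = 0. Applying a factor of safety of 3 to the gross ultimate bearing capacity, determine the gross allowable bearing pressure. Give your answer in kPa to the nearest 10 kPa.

q_all ≈ 130 kPa

Effective surcharge at the founding depth q = γ·D_f = 17.6 × 2.11 = 37.136 kPa.
q_ult = c·N_c + q·N_q
     = 67.4 × 5.14 + 37.136 × 1
     = 346.44 + 37.136 = 383.57 kPa.
q_all = q_ult / FS = 383.57 / 3 = 127.86 kPa.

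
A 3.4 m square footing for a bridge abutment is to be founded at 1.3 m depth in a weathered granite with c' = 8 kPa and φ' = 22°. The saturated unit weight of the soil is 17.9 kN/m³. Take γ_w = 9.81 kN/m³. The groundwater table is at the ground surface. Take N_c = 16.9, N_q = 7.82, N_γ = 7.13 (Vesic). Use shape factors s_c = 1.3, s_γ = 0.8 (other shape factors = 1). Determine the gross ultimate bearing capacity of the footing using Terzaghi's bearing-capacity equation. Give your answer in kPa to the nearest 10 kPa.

γ' = 17.9 − 9.81 = 8.09 kN/m³ (submerged throughout). q = 8.09 × 1.3 = 10.517 kPa; the same γ' applies in the ½γBN_γ term.
c·N_c·s_c = 8 × 16.9 × 1.3 = 175.76 kPa
q·N_q = 10.517 × 7.82 = 82.243 kPa
0.5·γ·B·N_γ·s_γ = 0.5 × 8.09 × 3.4 × 7.13 × 0.8 = 78.447 kPa
q_ult = 175.76 + 82.243 + 78.447 = 336.45 kPa.

q_ult ≈ 340 kPa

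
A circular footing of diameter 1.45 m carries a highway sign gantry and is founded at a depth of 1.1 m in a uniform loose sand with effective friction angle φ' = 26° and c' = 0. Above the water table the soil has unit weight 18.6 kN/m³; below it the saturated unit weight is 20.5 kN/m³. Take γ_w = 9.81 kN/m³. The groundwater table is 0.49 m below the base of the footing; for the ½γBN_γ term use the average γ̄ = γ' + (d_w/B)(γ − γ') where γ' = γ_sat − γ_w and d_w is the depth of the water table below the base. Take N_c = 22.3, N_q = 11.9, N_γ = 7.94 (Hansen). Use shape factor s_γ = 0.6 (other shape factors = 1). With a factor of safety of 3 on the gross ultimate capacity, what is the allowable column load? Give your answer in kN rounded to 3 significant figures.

P_all ≈ 159 kN

Overburden at base level: q = 18.6 × 1.1 = 20.46 kPa.
The water table is 0.49 m below the base (< B = 1.45 m), so the ½γBN_γ term uses γ̄ = γ' + (d_w/B)(γ − γ') = 10.69 + (0.49/1.45)(18.6 − 10.69) = 13.363 kN/m³.
Surcharge term q·N_q = 20.46 × 11.9 = 243.47 kPa; self-weight term 0.5·γ·B·N_γ·s_γ = 0.5 × 13.363 × 1.45 × 7.94 × 0.6 = 46.155 kPa.
q_ult = 243.47 + 46.155 = 289.63 kPa.
Gross allowable pressure q_all = 289.63 / 3 = 96.543 kPa.
Footing area = 1.6513 m², so allowable column load = 96.543 × 1.6513 = 159.42 kN.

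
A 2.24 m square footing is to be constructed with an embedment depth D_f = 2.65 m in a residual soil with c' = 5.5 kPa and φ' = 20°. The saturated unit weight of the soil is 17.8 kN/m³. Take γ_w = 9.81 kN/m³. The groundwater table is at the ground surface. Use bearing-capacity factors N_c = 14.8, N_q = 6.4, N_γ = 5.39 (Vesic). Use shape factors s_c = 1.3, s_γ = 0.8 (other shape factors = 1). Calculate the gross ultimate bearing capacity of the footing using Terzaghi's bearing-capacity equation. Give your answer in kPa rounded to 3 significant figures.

With the water table at the surface the whole profile is submerged: γ' = 17.8 − 9.81 = 7.99 kN/m³, so q = γ'·D_f = 21.174 kPa; the same γ' applies in the ½γBN_γ term.
q_ult = c·N_c·s_c + q·N_q + 0.5·γ·B·N_γ·s_γ
     = 5.5 × 14.8 × 1.3 + 21.174 × 6.4 + 0.5 × 7.99 × 2.24 × 5.39 × 0.8
     = 105.82 + 135.51 + 38.587 = 279.92 kPa.

q_ult ≈ 280 kPa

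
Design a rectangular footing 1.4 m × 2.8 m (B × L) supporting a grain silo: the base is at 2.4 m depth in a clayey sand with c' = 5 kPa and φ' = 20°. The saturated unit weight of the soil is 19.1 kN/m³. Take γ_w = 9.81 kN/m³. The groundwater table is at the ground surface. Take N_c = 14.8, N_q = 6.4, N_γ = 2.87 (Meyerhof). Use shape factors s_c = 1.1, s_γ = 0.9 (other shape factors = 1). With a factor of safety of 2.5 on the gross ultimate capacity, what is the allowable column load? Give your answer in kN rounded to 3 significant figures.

P_all ≈ 378 kN

γ' = 19.1 − 9.81 = 9.29 kN/m³ (submerged throughout). q = 9.29 × 2.4 = 22.296 kPa; the same γ' applies in the ½γBN_γ term.
c·N_c·s_c = 5 × 14.8 × 1.1 = 81.4 kPa
q·N_q = 22.296 × 6.4 = 142.69 kPa
0.5·γ·B·N_γ·s_γ = 0.5 × 9.29 × 1.4 × 2.87 × 0.9 = 16.797 kPa
q_ult = 81.4 + 142.69 + 16.797 = 240.89 kPa.
Gross allowable pressure q_all = 240.89 / 2.5 = 96.357 kPa.
Footing area = 3.92 m², so allowable column load = 96.357 × 3.92 = 377.72 kN.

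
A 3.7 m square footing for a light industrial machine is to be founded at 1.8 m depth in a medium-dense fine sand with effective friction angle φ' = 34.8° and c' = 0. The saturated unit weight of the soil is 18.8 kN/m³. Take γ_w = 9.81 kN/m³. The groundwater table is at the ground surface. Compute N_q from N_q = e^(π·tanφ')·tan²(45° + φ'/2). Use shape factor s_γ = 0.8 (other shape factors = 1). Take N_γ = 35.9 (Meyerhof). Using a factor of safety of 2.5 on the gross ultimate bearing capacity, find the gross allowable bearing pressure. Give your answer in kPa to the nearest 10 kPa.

q_all ≈ 400 kPa

N_q = e^(π·tan34.8°)·tan²(62.4°) = 32.48.
Water table at ground surface, so effective unit weight γ' = 18.8 − 9.81 = 8.99 kN/m³ is used throughout; overburden q = 8.99 × 1.8 = 16.182 kPa; the same γ' applies in the ½γBN_γ term.
Surcharge term q·N_q = 16.182 × 32.48 = 525.59 kPa; self-weight term 0.5·γ·B·N_γ·s_γ = 0.5 × 8.99 × 3.7 × 35.9 × 0.8 = 477.66 kPa.
q_ult = 525.59 + 477.66 = 1003.2 kPa.
q_all = 1003.2 / 2.5 = 401.3 kPa.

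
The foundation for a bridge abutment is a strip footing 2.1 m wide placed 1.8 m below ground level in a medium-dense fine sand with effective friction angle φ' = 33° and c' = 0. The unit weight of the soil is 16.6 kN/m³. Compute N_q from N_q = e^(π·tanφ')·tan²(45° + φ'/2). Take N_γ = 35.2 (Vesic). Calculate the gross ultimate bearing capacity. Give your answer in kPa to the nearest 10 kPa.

q_ult ≈ 1390 kPa

tan33° = 0.6494, so N_q = e^(π×0.6494)·tan²(61.5°) = 7.692 × 3.392 = 26.09.
q = γ·D_f = 16.6 × 1.8 = 29.88 kPa.
q·N_q = 29.88 × 26.092 = 779.63 kPa
0.5·γ·B·N_γ = 0.5 × 16.6 × 2.1 × 35.2 = 613.54 kPa
q_ult = 779.63 + 613.54 = 1393.2 kPa.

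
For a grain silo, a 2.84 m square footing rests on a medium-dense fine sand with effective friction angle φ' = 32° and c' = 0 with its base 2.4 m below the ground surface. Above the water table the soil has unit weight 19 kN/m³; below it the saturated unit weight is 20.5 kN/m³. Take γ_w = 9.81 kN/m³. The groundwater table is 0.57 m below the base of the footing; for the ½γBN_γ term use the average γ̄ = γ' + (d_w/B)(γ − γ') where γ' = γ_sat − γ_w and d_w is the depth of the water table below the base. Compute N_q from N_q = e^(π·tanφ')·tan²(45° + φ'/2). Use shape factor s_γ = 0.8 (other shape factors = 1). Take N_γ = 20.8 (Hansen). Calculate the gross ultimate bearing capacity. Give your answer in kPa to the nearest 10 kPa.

q_ult ≈ 1350 kPa

tan32° = 0.6249, so N_q = e^(π×0.6249)·tan²(61°) = 7.121 × 3.255 = 23.18.
Effective surcharge at the founding depth q = γ·D_f = 19 × 2.4 = 45.6 kPa.
With d_w = 0.57 m < B, γ̄ = 10.69 + (0.57/2.84) × (19 − 10.69) = 12.358 kN/m³.
q_ult = q·N_q + 0.5·γ·B·N_γ·s_γ
     = 45.6 × 23.177 + 0.5 × 12.358 × 2.84 × 20.8 × 0.8
     = 1056.9 + 292 = 1348.9 kPa.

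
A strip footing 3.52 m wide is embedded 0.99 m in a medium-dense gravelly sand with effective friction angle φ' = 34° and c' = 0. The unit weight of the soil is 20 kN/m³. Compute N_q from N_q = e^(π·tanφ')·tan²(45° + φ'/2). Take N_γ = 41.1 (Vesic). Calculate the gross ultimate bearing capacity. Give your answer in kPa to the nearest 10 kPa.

q_ult ≈ 2030 kPa

tan34° = 0.6745, so N_q = e^(π×0.6745)·tan²(62°) = 8.323 × 3.537 = 29.44.
Overburden at base level: q = 20 × 0.99 = 19.8 kPa.
Surcharge term q·N_q = 19.8 × 29.44 = 582.91 kPa; self-weight term 0.5·γ·B·N_γ = 0.5 × 20 × 3.52 × 41.1 = 1446.7 kPa.
q_ult = 582.91 + 1446.7 = 2029.6 kPa.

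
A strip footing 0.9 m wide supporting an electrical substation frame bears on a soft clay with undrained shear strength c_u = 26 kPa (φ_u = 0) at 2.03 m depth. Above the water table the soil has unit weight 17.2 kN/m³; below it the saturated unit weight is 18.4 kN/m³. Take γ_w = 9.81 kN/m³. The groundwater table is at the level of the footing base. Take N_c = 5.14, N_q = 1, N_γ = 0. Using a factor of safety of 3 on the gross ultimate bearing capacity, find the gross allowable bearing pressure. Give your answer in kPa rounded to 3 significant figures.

Overburden at base level: q = 17.2 × 2.03 = 34.916 kPa.
Cohesion term c·N_c = 26 × 5.14 = 133.64 kPa; surcharge term q·N_q = 34.916 × 1 = 34.916 kPa.
q_ult = 133.64 + 34.916 = 168.56 kPa.
q_all = 168.56 / 3 = 56.185 kPa.

q_all ≈ 56.2 kPa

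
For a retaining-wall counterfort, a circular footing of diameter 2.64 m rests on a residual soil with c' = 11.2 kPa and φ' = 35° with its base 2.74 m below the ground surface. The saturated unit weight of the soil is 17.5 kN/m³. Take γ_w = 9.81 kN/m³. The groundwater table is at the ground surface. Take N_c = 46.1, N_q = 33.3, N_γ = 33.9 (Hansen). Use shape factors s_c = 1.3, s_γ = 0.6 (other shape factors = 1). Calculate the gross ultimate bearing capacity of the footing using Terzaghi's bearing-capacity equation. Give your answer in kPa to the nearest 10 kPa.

With the water table at the surface the whole profile is submerged: γ' = 17.5 − 9.81 = 7.69 kN/m³, so q = γ'·D_f = 21.071 kPa; the same γ' applies in the ½γBN_γ term.
q_ult = c·N_c·s_c + q·N_q + 0.5·γ·B·N_γ·s_γ
     = 11.2 × 46.1 × 1.3 + 21.071 × 33.3 + 0.5 × 7.69 × 2.64 × 33.9 × 0.6
     = 671.22 + 701.65 + 206.47 = 1579.3 kPa.

q_ult ≈ 1580 kPa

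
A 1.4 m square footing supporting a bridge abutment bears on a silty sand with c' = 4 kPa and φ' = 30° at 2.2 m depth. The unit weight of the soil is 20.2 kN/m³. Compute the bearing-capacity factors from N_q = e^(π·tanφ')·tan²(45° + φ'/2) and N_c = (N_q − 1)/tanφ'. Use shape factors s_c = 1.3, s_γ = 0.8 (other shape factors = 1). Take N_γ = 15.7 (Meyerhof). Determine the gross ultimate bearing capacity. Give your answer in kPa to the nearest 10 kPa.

q_ult ≈ 1150 kPa

tan30° = 0.5774, so N_q = e^(π×0.5774)·tan²(60°) = 6.134 × 3.0 = 18.4.
N_c = (18.4 − 1)/tan30° = 30.14.
Effective surcharge at the founding depth q = γ·D_f = 20.2 × 2.2 = 44.44 kPa.
q_ult = c·N_c·s_c + q·N_q + 0.5·γ·B·N_γ·s_γ
     = 4 × 30.14 × 1.3 + 44.44 × 18.401 + 0.5 × 20.2 × 1.4 × 15.7 × 0.8
     = 156.73 + 817.75 + 177.6 = 1152.1 kPa.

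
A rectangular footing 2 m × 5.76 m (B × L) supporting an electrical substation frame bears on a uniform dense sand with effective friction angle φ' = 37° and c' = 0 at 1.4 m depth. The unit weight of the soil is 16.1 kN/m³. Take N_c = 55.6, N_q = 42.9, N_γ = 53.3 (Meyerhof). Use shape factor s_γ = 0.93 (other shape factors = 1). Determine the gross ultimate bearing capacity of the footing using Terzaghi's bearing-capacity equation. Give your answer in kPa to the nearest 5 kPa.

q_ult ≈ 1765 kPa

Effective surcharge at the founding depth q = γ·D_f = 16.1 × 1.4 = 22.54 kPa.
q_ult = q·N_q + 0.5·γ·B·N_γ·s_γ
     = 22.54 × 42.9 + 0.5 × 16.1 × 2 × 53.3 × 0.93
     = 966.97 + 798.06 = 1765 kPa.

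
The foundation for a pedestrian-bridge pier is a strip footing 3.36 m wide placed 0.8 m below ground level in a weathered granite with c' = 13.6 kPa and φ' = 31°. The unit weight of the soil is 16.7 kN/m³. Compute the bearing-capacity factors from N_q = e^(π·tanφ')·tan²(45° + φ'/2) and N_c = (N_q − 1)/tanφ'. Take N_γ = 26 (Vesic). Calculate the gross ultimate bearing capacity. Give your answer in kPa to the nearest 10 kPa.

tan31° = 0.6009, so N_q = e^(π×0.6009)·tan²(60.5°) = 6.604 × 3.124 = 20.63.
N_c = (20.63 − 1)/tan31° = 32.67.
Effective surcharge at the founding depth q = γ·D_f = 16.7 × 0.8 = 13.36 kPa.
q_ult = c·N_c + q·N_q + 0.5·γ·B·N_γ
     = 13.6 × 32.671 + 13.36 × 20.631 + 0.5 × 16.7 × 3.36 × 26
     = 444.33 + 275.63 + 729.46 = 1449.4 kPa.

q_ult ≈ 1450 kPa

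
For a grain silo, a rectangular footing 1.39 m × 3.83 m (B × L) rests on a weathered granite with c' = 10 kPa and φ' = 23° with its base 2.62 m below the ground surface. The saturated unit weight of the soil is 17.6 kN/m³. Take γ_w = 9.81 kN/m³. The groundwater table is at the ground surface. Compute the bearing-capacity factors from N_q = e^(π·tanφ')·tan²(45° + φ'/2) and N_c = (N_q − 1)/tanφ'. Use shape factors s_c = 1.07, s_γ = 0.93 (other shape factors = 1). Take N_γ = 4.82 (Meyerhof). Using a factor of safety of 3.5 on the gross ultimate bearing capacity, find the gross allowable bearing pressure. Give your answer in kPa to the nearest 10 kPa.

N_q = e^(π·tan23°)·tan²(56.5°) = 8.66; N_c = (N_q − 1)/tanφ' = 18.05.
γ' = 17.6 − 9.81 = 7.79 kN/m³ (submerged throughout). q = 7.79 × 2.62 = 20.41 kPa; the same γ' applies in the ½γBN_γ term.
c·N_c·s_c = 10 × 18.049 × 1.07 = 193.12 kPa
q·N_q = 20.41 × 8.6612 = 176.77 kPa
0.5·γ·B·N_γ·s_γ = 0.5 × 7.79 × 1.39 × 4.82 × 0.93 = 24.269 kPa
q_ult = 193.12 + 176.77 + 24.269 = 394.16 kPa.
q_all = 394.16 / 3.5 = 112.62 kPa.

q_all ≈ 110 kPa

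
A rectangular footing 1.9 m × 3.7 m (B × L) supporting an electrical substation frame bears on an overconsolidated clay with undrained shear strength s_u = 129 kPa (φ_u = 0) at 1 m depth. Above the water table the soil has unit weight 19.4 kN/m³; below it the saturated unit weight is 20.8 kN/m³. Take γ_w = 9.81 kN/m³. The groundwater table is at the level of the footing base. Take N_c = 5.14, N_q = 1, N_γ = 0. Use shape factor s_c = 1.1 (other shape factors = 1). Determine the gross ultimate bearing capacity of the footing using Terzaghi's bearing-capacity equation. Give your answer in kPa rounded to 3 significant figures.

Effective surcharge at the founding depth q = γ·D_f = 19.4 × 1 = 19.4 kPa.
q_ult = c·N_c·s_c + q·N_q
     = 129 × 5.14 × 1.1 + 19.4 × 1
     = 729.37 + 19.4 = 748.77 kPa.

q_ult ≈ 749 kPa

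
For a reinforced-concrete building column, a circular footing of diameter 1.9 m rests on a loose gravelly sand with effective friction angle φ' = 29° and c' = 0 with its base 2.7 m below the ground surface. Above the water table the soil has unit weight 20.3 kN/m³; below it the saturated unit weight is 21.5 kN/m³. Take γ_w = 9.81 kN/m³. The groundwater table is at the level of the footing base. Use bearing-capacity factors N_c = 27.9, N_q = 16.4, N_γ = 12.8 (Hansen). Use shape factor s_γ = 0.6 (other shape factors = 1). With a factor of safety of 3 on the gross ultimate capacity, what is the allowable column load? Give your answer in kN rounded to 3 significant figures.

Effective surcharge at the founding depth q = γ·D_f = 20.3 × 2.7 = 54.81 kPa.
The water table coincides with the base, so in the self-weight term γ → γ' = 11.69 kN/m³.
q_ult = q·N_q + 0.5·γ·B·N_γ·s_γ
     = 54.81 × 16.4 + 0.5 × 11.69 × 1.9 × 12.8 × 0.6
     = 898.88 + 85.29 = 984.17 kPa.
Gross allowable pressure q_all = 984.17 / 3 = 328.06 kPa.
Footing area = 2.8353 m², so allowable column load = 328.06 × 2.8353 = 930.14 kN.

P_all ≈ 930 kN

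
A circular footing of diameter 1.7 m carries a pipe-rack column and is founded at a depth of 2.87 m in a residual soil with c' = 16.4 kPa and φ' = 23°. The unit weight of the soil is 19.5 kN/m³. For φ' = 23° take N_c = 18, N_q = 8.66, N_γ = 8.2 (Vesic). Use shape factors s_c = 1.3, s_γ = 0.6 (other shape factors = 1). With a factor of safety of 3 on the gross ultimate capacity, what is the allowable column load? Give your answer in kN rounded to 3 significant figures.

Effective surcharge at the founding depth q = γ·D_f = 19.5 × 2.87 = 55.965 kPa.
q_ult = c·N_c·s_c + q·N_q + 0.5·γ·B·N_γ·s_γ
     = 16.4 × 18 × 1.3 + 55.965 × 8.66 + 0.5 × 19.5 × 1.7 × 8.2 × 0.6
     = 383.76 + 484.66 + 81.549 = 949.97 kPa.
Gross allowable pressure q_all = 949.97 / 3 = 316.66 kPa.
Footing area = 2.2698 m², so allowable column load = 316.66 × 2.2698 = 718.74 kN.

P_all ≈ 719 kN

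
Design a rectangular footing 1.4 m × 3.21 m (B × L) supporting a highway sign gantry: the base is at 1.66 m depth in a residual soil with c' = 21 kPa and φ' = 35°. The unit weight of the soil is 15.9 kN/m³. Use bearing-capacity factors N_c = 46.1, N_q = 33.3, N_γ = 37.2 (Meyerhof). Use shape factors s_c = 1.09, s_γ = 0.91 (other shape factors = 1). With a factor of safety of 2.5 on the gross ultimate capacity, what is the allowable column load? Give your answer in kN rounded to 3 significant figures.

P_all ≈ 4150 kN

Overburden at base level: q = 15.9 × 1.66 = 26.394 kPa.
Cohesion term c·N_c·s_c = 21 × 46.1 × 1.09 = 1055.2 kPa; surcharge term q·N_q = 26.394 × 33.3 = 878.92 kPa; self-weight term 0.5·γ·B·N_γ·s_γ = 0.5 × 15.9 × 1.4 × 37.2 × 0.91 = 376.77 kPa.
q_ult = 1055.2 + 878.92 + 376.77 = 2310.9 kPa.
Gross allowable pressure q_all = 2310.9 / 2.5 = 924.37 kPa.
Footing area = 4.494 m², so allowable column load = 924.37 × 4.494 = 4154.1 kN.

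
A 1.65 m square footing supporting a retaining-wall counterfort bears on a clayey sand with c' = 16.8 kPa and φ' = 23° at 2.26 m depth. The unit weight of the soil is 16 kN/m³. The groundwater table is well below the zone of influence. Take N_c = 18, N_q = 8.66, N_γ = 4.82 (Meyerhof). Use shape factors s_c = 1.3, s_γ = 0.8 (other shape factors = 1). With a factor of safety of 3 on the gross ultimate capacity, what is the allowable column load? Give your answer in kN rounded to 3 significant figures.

q = γ·D_f = 16 × 2.26 = 36.16 kPa.
c·N_c·s_c = 16.8 × 18 × 1.3 = 393.12 kPa
q·N_q = 36.16 × 8.66 = 313.15 kPa
0.5·γ·B·N_γ·s_γ = 0.5 × 16 × 1.65 × 4.82 × 0.8 = 50.899 kPa
q_ult = 393.12 + 313.15 + 50.899 = 757.16 kPa.
Gross allowable pressure q_all = 757.16 / 3 = 252.39 kPa.
Footing area = 2.7225 m², so allowable column load = 252.39 × 2.7225 = 687.13 kN.

P_all ≈ 687 kN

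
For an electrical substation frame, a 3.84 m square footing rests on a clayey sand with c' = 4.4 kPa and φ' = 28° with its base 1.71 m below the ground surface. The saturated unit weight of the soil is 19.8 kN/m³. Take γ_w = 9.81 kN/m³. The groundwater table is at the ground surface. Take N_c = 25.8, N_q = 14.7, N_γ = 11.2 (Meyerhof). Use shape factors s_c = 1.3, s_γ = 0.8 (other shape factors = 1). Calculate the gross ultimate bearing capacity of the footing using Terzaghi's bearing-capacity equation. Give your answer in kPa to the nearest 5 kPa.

q_ult ≈ 570 kPa

With the water table at the surface the whole profile is submerged: γ' = 19.8 − 9.81 = 9.99 kN/m³, so q = γ'·D_f = 17.083 kPa; the same γ' applies in the ½γBN_γ term.
q_ult = c·N_c·s_c + q·N_q + 0.5·γ·B·N_γ·s_γ
     = 4.4 × 25.8 × 1.3 + 17.083 × 14.7 + 0.5 × 9.99 × 3.84 × 11.2 × 0.8
     = 147.58 + 251.12 + 171.86 = 570.55 kPa.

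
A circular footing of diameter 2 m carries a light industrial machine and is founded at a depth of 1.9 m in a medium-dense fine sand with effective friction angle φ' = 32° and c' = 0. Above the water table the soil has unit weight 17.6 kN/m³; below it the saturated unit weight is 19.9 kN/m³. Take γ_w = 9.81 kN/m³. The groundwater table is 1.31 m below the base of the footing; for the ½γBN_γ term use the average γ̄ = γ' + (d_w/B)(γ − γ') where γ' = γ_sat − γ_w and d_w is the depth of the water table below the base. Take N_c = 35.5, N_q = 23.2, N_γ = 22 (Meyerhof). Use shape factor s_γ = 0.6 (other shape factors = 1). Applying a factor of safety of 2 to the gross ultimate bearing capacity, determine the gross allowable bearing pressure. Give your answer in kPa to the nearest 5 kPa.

q_all ≈ 485 kPa

Overburden at base level: q = 17.6 × 1.9 = 33.44 kPa.
The water table is 1.31 m below the base (< B = 2 m), so the ½γBN_γ term uses γ̄ = γ' + (d_w/B)(γ − γ') = 10.09 + (1.31/2)(17.6 − 10.09) = 15.009 kN/m³.
Surcharge term q·N_q = 33.44 × 23.2 = 775.81 kPa; self-weight term 0.5·γ·B·N_γ·s_γ = 0.5 × 15.009 × 2 × 22 × 0.6 = 198.12 kPa.
q_ult = 775.81 + 198.12 = 973.93 kPa.
q_all = q_ult / FS = 973.93 / 2 = 486.96 kPa.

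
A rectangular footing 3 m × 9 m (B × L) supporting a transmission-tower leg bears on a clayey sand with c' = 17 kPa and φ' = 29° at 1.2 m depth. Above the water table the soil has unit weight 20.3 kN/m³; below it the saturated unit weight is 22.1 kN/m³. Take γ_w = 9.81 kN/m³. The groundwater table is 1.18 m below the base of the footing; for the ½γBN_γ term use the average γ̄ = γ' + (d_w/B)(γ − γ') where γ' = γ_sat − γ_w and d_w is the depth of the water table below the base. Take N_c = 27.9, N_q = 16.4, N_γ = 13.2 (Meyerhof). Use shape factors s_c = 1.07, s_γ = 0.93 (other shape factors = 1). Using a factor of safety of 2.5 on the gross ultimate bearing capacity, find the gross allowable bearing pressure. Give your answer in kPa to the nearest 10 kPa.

Overburden at base level: q = 20.3 × 1.2 = 24.36 kPa.
The water table is 1.18 m below the base (< B = 3 m), so the ½γBN_γ term uses γ̄ = γ' + (d_w/B)(γ − γ') = 12.29 + (1.18/3)(20.3 − 12.29) = 15.441 kN/m³.
Cohesion term c·N_c·s_c = 17 × 27.9 × 1.07 = 507.5 kPa; surcharge term q·N_q = 24.36 × 16.4 = 399.5 kPa; self-weight term 0.5·γ·B·N_γ·s_γ = 0.5 × 15.441 × 3 × 13.2 × 0.93 = 284.32 kPa.
q_ult = 507.5 + 399.5 + 284.32 = 1191.3 kPa.
q_all = 1191.3 / 2.5 = 476.53 kPa.

q_all ≈ 480 kPa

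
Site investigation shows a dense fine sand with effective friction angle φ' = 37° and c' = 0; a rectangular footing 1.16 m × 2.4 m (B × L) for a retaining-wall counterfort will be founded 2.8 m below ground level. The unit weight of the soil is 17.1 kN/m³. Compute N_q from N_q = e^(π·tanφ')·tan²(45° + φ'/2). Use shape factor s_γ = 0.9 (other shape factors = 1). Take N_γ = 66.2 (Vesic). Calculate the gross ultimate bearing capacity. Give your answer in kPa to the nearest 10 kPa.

q_ult ≈ 2650 kPa

tan37° = 0.7536, so N_q = e^(π×0.7536)·tan²(63.5°) = 10.669 × 4.023 = 42.92.
q = γ·D_f = 17.1 × 2.8 = 47.88 kPa.
q·N_q = 47.88 × 42.92 = 2055 kPa
0.5·γ·B·N_γ·s_γ = 0.5 × 17.1 × 1.16 × 66.2 × 0.9 = 590.91 kPa
q_ult = 2055 + 590.91 = 2645.9 kPa.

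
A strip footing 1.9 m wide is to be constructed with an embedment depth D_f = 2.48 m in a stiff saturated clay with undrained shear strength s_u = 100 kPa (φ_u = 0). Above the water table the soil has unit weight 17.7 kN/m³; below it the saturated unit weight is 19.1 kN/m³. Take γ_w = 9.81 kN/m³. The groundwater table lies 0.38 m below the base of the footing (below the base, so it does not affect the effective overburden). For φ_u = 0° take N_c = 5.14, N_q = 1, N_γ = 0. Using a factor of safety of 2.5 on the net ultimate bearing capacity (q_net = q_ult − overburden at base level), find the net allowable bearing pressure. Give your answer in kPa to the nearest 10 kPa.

Overburden at base level: q = 17.7 × 2.48 = 43.896 kPa.
Cohesion term c·N_c = 100 × 5.14 = 514 kPa; surcharge term q·N_q = 43.896 × 1 = 43.896 kPa.
q_ult = 514 + 43.896 = 557.9 kPa.
q_net = 557.9 − 43.896 = 514 kPa.
q_all(net) = 514 / 2.5 = 205.6 kPa.

q_all(net) ≈ 210 kPa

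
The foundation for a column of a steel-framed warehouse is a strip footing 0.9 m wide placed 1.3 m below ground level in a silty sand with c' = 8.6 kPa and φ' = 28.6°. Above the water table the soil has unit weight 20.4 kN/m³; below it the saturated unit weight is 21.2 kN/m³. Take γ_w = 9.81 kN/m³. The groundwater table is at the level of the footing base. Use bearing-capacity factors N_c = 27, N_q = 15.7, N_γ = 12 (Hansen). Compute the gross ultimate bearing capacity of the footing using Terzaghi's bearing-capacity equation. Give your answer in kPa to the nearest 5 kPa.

q_ult ≈ 710 kPa

q = γ·D_f = 20.4 × 1.3 = 26.52 kPa.
For the ½γBN_γ term take γ' = 21.2 − 9.81 = 11.39 kN/m³ (soil below base is submerged).
c·N_c = 8.6 × 27 = 232.2 kPa
q·N_q = 26.52 × 15.7 = 416.36 kPa
0.5·γ·B·N_γ = 0.5 × 11.39 × 0.9 × 12 = 61.506 kPa
q_ult = 232.2 + 416.36 + 61.506 = 710.07 kPa.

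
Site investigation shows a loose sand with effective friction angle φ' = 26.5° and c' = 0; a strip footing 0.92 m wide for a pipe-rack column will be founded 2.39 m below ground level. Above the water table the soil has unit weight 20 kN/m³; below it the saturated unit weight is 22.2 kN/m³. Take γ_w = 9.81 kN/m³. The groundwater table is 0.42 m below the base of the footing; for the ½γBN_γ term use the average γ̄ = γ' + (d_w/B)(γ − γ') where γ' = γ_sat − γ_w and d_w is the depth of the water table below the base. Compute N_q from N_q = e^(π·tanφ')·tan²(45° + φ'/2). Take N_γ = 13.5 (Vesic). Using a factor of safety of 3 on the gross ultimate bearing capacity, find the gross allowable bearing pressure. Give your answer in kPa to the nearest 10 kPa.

N_q = e^(π·tan26.5°)·tan²(58.25°) = 12.51.
Effective surcharge at the founding depth q = γ·D_f = 20 × 2.39 = 47.8 kPa.
With d_w = 0.42 m < B, γ̄ = 12.39 + (0.42/0.92) × (20 − 12.39) = 15.864 kN/m³.
q_ult = q·N_q + 0.5·γ·B·N_γ
     = 47.8 × 12.506 + 0.5 × 15.864 × 0.92 × 13.5
     = 597.8 + 98.516 = 696.31 kPa.
q_all = 696.31 / 3 = 232.1 kPa.

q_all ≈ 230 kPa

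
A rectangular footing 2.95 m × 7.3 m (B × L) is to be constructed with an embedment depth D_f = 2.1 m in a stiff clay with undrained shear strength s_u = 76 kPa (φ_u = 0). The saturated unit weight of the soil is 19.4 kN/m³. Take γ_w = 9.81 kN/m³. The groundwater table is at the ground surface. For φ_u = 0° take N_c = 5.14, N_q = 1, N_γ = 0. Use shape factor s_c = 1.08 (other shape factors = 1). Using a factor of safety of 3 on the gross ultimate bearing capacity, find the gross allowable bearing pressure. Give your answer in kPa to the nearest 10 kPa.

q_all ≈ 150 kPa

Water table at ground surface, so effective unit weight γ' = 19.4 − 9.81 = 9.59 kN/m³ is used throughout; overburden q = 9.59 × 2.1 = 20.139 kPa.
Cohesion term c·N_c·s_c = 76 × 5.14 × 1.08 = 421.89 kPa; surcharge term q·N_q = 20.139 × 1 = 20.139 kPa.
q_ult = 421.89 + 20.139 = 442.03 kPa.
q_all = 442.03 / 3 = 147.34 kPa.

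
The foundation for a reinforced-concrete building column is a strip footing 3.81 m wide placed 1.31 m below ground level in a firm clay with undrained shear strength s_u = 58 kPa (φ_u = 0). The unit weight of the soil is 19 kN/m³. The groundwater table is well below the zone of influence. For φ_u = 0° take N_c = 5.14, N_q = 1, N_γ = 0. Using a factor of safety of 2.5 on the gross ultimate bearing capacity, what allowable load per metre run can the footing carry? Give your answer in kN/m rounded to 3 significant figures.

Overburden at base level: q = 19 × 1.31 = 24.89 kPa.
Cohesion term c·N_c = 58 × 5.14 = 298.12 kPa; surcharge term q·N_q = 24.89 × 1 = 24.89 kPa.
q_ult = 298.12 + 24.89 = 323.01 kPa.
Gross allowable pressure q_all = 323.01 / 2.5 = 129.2 kPa.
Allowable wall load = q_all × B = 129.2 × 3.81 = 492.27 kN per metre run.

≈ 492 kN/m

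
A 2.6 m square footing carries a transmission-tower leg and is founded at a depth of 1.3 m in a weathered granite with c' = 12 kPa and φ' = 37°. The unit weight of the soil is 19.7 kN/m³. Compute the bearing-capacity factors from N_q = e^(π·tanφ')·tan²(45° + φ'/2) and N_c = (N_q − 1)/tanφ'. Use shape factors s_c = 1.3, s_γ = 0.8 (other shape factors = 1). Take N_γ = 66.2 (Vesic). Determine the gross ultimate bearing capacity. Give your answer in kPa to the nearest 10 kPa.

q_ult ≈ 3320 kPa

tan37° = 0.7536, so N_q = e^(π×0.7536)·tan²(63.5°) = 10.669 × 4.023 = 42.92.
N_c = (42.92 − 1)/tan37° = 55.63.
Overburden at base level: q = 19.7 × 1.3 = 25.61 kPa.
Cohesion term c·N_c·s_c = 12 × 55.63 × 1.3 = 867.82 kPa; surcharge term q·N_q = 25.61 × 42.92 = 1099.2 kPa; self-weight term 0.5·γ·B·N_γ·s_γ = 0.5 × 19.7 × 2.6 × 66.2 × 0.8 = 1356.3 kPa.
q_ult = 867.82 + 1099.2 + 1356.3 = 3323.3 kPa.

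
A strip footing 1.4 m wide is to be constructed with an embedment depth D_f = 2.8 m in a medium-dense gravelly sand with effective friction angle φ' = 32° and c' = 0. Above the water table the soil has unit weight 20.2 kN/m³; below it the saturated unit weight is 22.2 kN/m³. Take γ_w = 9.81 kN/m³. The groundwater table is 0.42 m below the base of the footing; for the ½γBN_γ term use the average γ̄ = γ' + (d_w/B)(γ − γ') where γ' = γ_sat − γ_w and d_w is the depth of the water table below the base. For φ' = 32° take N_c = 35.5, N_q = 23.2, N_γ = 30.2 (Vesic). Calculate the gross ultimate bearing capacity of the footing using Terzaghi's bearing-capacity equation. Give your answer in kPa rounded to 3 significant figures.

q_ult ≈ 1620 kPa

Overburden at base level: q = 20.2 × 2.8 = 56.56 kPa.
The water table is 0.42 m below the base (< B = 1.4 m), so the ½γBN_γ term uses γ̄ = γ' + (d_w/B)(γ − γ') = 12.39 + (0.42/1.4)(20.2 − 12.39) = 14.733 kN/m³.
Surcharge term q·N_q = 56.56 × 23.2 = 1312.2 kPa; self-weight term 0.5·γ·B·N_γ = 0.5 × 14.733 × 1.4 × 30.2 = 311.46 kPa.
q_ult = 1312.2 + 311.46 = 1623.6 kPa.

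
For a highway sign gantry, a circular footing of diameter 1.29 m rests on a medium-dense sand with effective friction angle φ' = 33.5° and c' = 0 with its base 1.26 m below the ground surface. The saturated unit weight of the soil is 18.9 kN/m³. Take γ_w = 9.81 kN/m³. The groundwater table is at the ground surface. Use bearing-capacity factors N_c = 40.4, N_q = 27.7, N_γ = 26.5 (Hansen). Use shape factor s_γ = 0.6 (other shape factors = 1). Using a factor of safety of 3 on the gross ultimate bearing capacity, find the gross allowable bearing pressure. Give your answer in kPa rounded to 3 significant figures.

γ' = 18.9 − 9.81 = 9.09 kN/m³ (submerged throughout). q = 9.09 × 1.26 = 11.453 kPa; the same γ' applies in the ½γBN_γ term.
q·N_q = 11.453 × 27.7 = 317.26 kPa
0.5·γ·B·N_γ·s_γ = 0.5 × 9.09 × 1.29 × 26.5 × 0.6 = 93.222 kPa
q_ult = 317.26 + 93.222 = 410.48 kPa.
q_all = 410.48 / 3 = 136.83 kPa.

q_all ≈ 137 kPa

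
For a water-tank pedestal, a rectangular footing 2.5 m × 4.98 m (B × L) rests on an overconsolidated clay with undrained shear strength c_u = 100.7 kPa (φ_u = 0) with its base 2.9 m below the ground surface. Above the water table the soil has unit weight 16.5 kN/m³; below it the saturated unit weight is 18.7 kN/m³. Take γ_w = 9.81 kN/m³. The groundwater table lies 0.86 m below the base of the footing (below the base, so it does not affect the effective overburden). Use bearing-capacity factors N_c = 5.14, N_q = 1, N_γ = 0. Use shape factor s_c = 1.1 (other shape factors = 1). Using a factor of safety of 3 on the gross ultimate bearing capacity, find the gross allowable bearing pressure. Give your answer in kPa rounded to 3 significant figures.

Overburden at base level: q = 16.5 × 2.9 = 47.85 kPa.
Cohesion term c·N_c·s_c = 100.7 × 5.14 × 1.1 = 569.36 kPa; surcharge term q·N_q = 47.85 × 1 = 47.85 kPa.
q_ult = 569.36 + 47.85 = 617.21 kPa.
q_all = 617.21 / 3 = 205.74 kPa.

q_all ≈ 206 kPa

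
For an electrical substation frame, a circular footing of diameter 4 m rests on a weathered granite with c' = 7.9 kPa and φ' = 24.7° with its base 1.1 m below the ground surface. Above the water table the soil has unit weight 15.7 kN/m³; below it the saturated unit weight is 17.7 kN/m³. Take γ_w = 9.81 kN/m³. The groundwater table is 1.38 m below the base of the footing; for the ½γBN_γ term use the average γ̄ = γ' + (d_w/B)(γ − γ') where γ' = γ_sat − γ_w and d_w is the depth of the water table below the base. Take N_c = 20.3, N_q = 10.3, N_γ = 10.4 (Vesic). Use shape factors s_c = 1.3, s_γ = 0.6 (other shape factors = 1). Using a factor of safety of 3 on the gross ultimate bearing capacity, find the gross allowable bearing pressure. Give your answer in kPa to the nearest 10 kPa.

q_all ≈ 170 kPa

Overburden at base level: q = 15.7 × 1.1 = 17.27 kPa.
The water table is 1.38 m below the base (< B = 4 m), so the ½γBN_γ term uses γ̄ = γ' + (d_w/B)(γ − γ') = 7.89 + (1.38/4)(15.7 − 7.89) = 10.584 kN/m³.
Cohesion term c·N_c·s_c = 7.9 × 20.3 × 1.3 = 208.48 kPa; surcharge term q·N_q = 17.27 × 10.3 = 177.88 kPa; self-weight term 0.5·γ·B·N_γ·s_γ = 0.5 × 10.584 × 4 × 10.4 × 0.6 = 132.09 kPa.
q_ult = 208.48 + 177.88 + 132.09 = 518.46 kPa.
q_all = 518.46 / 3 = 172.82 kPa.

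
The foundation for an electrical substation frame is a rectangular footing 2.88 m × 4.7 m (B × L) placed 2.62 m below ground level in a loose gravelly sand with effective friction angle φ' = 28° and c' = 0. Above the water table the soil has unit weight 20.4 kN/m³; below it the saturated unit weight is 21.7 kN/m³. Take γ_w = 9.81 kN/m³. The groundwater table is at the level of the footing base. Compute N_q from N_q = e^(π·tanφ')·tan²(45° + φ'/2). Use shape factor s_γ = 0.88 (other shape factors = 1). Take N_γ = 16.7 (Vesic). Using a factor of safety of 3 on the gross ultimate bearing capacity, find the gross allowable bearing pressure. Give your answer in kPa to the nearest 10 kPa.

N_q = e^(π·tan28°)·tan²(59°) = 14.72.
Effective surcharge at the founding depth q = γ·D_f = 20.4 × 2.62 = 53.448 kPa.
The water table coincides with the base, so in the self-weight term γ → γ' = 11.89 kN/m³.
q_ult = q·N_q + 0.5·γ·B·N_γ·s_γ
     = 53.448 × 14.72 + 0.5 × 11.89 × 2.88 × 16.7 × 0.88
     = 786.75 + 251.62 = 1038.4 kPa.
q_all = 1038.4 / 3 = 346.12 kPa.

q_all ≈ 350 kPa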